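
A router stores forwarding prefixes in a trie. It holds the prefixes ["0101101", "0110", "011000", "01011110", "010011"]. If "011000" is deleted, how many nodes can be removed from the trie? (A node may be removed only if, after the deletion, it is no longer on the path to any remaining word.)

A node on "011000"'s path can go only if nothing else ends at it or branches off below it.
The suffix "00" (2 nodes) is used only by "011000"; "0110" is itself a stored word, so pruning stops there.
Nodes removed: 2

2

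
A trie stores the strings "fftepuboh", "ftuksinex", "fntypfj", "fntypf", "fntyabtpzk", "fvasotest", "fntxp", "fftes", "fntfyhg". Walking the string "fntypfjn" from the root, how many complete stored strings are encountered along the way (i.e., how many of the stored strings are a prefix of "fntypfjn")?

2

Check each prefix of "fntypfjn" against the stored set — each match is an end-marker on the path.
Prefixes of the query that are stored words: "fntypf", "fntypfj"
Count: 2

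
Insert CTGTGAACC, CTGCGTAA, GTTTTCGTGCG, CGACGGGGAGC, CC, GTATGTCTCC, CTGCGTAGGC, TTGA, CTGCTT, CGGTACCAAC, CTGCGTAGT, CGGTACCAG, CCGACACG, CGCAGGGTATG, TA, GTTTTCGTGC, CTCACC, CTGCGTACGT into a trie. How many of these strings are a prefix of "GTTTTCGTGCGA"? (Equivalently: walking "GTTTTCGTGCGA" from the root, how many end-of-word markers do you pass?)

2

Walk "GTTTTCGTGCGA" from the root; an end-of-word marker is hit whenever a stored word is a prefix of "GTTTTCGTGCGA".
Prefixes of the query that are stored words: "GTTTTCGTGC", "GTTTTCGTGCG"
Count: 2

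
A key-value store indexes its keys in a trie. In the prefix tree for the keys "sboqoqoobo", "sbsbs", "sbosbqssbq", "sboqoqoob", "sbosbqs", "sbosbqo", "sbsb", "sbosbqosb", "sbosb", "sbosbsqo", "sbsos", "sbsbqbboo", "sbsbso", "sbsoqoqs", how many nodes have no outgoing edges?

8

A leaf is a node with no children — equivalently, the end of a word that is not a proper prefix of any other stored word.
Those words: "sboqoqoobo", "sbosbqosb", "sbosbqssbq", "sbosbsqo", "sbsbqbboo", "sbsbso", "sbsoqoqs", "sbsos"
Leaf count: 8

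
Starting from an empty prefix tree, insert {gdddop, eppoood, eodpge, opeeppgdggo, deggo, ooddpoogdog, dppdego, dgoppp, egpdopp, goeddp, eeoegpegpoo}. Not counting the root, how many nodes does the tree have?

76

Trace insertions, counting only characters that open a new branch:
  "gdddop" → 6 new (g, d, d, d, o, p)
  "eppoood" → 7 new (e, p, p, o, o, o, d)
  "eodpge" → prefix "e" already present; 5 new (o, d, p, g, e)
  "opeeppgdggo" → 11 new (o, p, e, e, p, p, g, d, g, g, o)
  "deggo" → 5 new (d, e, g, g, o)
  "ooddpoogdog" → prefix "o" already present; 10 new (o, d, d, p, o, o, g, d, o, g)
  "dppdego" → prefix "d" already present; 6 new (p, p, d, e, g, o)
  "dgoppp" → prefix "d" already present; 5 new (g, o, p, p, p)
  "egpdopp" → prefix "e" already present; 6 new (g, p, d, o, p, p)
  "goeddp" → prefix "g" already present; 5 new (o, e, d, d, p)
  "eeoegpegpoo" → prefix "e" already present; 10 new (e, o, e, g, p, e, g, p, o, o)
Total nodes = 6 + 7 + 5 + 11 + 5 + 10 + 6 + 5 + 6 + 5 + 10 = 76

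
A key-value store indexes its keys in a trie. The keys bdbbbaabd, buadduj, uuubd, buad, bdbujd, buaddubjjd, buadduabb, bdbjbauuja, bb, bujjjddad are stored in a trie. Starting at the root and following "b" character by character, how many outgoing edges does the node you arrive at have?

3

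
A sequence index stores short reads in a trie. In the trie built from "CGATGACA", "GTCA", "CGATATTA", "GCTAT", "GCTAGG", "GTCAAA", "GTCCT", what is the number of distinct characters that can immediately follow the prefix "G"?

Follow the path "G" to its node, then look at its outgoing edges.
Characters that immediately follow "G" among the stored strings: {C, T}.
That node has 2 child edges.

2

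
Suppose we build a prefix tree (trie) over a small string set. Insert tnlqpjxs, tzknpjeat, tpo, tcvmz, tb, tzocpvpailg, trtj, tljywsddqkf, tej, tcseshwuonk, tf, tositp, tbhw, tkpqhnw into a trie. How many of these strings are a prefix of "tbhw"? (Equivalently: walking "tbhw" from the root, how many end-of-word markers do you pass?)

2

Check each prefix of "tbhw" against the stored set — each match is an end-marker on the path.
Prefixes of the query that are stored words: "tb", "tbhw"
Count: 2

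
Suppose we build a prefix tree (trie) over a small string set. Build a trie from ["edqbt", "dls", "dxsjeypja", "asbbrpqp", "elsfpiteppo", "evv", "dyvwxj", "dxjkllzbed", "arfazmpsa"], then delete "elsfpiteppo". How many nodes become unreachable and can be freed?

Walk "elsfpiteppo" from the leaf back toward the root, removing each node that no remaining word uses.
The suffix "lsfpiteppo" (10 nodes) is used only by "elsfpiteppo"; the node for "e" still has the child "d", so pruning stops there.
Nodes removed: 10

10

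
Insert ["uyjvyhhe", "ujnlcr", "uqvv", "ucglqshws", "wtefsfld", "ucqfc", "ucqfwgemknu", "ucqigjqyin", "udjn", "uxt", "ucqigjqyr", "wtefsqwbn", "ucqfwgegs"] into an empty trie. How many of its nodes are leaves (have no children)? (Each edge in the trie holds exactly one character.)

13

Leaves are exactly the stored words that no other stored word extends.
Those words: "ucglqshws", "ucqfc", "ucqfwgegs", "ucqfwgemknu", "ucqigjqyin", "ucqigjqyr", "udjn", "ujnlcr", "uqvv", "uxt", "uyjvyhhe", "wtefsfld", "wtefsqwbn"
Leaf count: 13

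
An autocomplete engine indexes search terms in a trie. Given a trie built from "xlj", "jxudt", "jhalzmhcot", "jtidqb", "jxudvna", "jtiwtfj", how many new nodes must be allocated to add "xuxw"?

The longest prefix of "xuxw" already in the trie is "x" (length 1).
Each of the 3 remaining characters creates one node.

3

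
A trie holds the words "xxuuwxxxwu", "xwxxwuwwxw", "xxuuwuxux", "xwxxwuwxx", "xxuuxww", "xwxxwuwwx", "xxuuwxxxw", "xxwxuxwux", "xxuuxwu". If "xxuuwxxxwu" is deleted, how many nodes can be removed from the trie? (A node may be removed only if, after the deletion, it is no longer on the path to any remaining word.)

1

A node on "xxuuwxxxwu"'s path can go only if nothing else ends at it or branches off below it.
The suffix "u" (1 node) is used only by "xxuuwxxxwu"; "xxuuwxxxw" is itself a stored word, so pruning stops there.
Nodes removed: 1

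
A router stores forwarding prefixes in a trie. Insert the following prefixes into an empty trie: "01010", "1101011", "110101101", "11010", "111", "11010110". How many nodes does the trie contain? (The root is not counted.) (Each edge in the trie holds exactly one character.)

Trie structure (* marks end of a word):
(root)
├─ 0
│  └─ 1
│     └─ 0
│        └─ 1
│           └─ 0 *
└─ 1
   └─ 1
      ├─ 0
      │  └─ 1
      │     └─ 0 *
      │        └─ 1
      │           └─ 1 *
      │              └─ 0 *
      │                 └─ 1 *
      └─ 1 *
Counting every labelled node above: 15.

15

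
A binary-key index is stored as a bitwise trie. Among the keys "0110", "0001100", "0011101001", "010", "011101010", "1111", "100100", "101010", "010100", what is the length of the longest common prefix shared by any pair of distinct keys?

Equivalently: take the maximum, over all pairs, of their longest common prefix length.
e.g. "010" and "010100" share the prefix "010" of length 3; no pair shares a longer one.
Longest shared-prefix length: 3

3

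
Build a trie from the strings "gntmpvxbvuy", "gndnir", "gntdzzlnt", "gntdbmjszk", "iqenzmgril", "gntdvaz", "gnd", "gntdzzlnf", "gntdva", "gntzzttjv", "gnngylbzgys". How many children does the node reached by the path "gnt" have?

3

Follow the path "gnt" to its node, then look at its outgoing edges.
Characters that immediately follow "gnt" among the stored strings: {d, m, z}.
That node has 3 child edges.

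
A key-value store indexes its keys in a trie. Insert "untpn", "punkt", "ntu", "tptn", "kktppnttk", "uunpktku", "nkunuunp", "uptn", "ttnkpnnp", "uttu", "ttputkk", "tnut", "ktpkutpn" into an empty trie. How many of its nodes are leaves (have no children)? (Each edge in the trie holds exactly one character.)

13

A leaf is a node with no children — equivalently, the end of a word that is not a proper prefix of any other stored word.
Those words: "kktppnttk", "ktpkutpn", "nkunuunp", "ntu", "punkt", "tnut", "tptn", "ttnkpnnp", "ttputkk", "untpn", "uptn", "uttu", "uunpktku"
Leaf count: 13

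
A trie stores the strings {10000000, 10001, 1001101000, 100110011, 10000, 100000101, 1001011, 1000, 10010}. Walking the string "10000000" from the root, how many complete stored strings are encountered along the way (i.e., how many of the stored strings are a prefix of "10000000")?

3

Walk "10000000" from the root; an end-of-word marker is hit whenever a stored word is a prefix of "10000000".
Prefixes of the query that are stored words: "1000", "10000", "10000000"
Count: 3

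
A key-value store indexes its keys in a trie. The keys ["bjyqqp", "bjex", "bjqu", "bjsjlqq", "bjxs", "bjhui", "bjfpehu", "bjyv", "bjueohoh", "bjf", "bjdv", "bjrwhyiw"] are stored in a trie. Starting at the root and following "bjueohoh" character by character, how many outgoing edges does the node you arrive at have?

0

The children of the "bjueohoh" node are the distinct next characters among strings starting with "bjueohoh".
No stored string extends past "bjueohoh".
That node has 0 child edges.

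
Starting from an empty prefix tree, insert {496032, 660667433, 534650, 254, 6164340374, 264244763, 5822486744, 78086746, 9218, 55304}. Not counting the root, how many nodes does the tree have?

66

For each word, the new-node count is its length minus the longest prefix already in the trie:
  "496032" → 6 new (4, 9, 6, 0, 3, 2)
  "660667433" → 9 new (6, 6, 0, 6, 6, 7, 4, 3, 3)
  "534650" → 6 new (5, 3, 4, 6, 5, 0)
  "254" → 3 new (2, 5, 4)
  "6164340374" → prefix "6" already present; 9 new (1, 6, 4, 3, 4, 0, 3, 7, 4)
  "264244763" → prefix "2" already present; 8 new (6, 4, 2, 4, 4, 7, 6, 3)
  "5822486744" → prefix "5" already present; 9 new (8, 2, 2, 4, 8, 6, 7, 4, 4)
  "78086746" → 8 new (7, 8, 0, 8, 6, 7, 4, 6)
  "9218" → 4 new (9, 2, 1, 8)
  "55304" → prefix "5" already present; 4 new (5, 3, 0, 4)
Total nodes = 6 + 9 + 6 + 3 + 9 + 8 + 9 + 8 + 4 + 4 = 66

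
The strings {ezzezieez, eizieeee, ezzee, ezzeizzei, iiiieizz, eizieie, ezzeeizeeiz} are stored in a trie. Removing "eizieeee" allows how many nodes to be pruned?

3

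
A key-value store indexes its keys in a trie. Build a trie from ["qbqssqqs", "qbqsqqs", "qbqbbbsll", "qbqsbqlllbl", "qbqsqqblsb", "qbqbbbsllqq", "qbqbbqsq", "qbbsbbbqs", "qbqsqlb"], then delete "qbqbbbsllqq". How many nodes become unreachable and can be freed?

2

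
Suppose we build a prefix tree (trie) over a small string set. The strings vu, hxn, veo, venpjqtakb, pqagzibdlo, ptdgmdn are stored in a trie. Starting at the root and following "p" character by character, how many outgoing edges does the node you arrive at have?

The children of the "p" node are the distinct next characters among strings starting with "p".
Characters that immediately follow "p" among the stored strings: {q, t}.
That node has 2 child edges.

2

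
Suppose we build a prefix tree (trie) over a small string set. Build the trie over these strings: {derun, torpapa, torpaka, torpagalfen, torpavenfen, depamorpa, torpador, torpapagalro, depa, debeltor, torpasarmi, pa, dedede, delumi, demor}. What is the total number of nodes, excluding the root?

Trace insertions, counting only characters that open a new branch:
  "derun" → 5 new (d, e, r, u, n)
  "torpapa" → 7 new (t, o, r, p, a, p, a)
  "torpaka" → prefix "torpa" already present; 2 new (k, a)
  "torpagalfen" → prefix "torpa" already present; 6 new (g, a, l, f, e, n)
  "torpavenfen" → prefix "torpa" already present; 6 new (v, e, n, f, e, n)
  "depamorpa" → prefix "de" already present; 7 new (p, a, m, o, r, p, a)
  "torpador" → prefix "torpa" already present; 3 new (d, o, r)
  "torpapagalro" → prefix "torpapa" already present; 5 new (g, a, l, r, o)
  "depa" → prefix "depa" already present; 0 new (none)
  "debeltor" → prefix "de" already present; 6 new (b, e, l, t, o, r)
  "torpasarmi" → prefix "torpa" already present; 5 new (s, a, r, m, i)
  "pa" → 2 new (p, a)
  "dedede" → prefix "de" already present; 4 new (d, e, d, e)
  "delumi" → prefix "de" already present; 4 new (l, u, m, i)
  "demor" → prefix "de" already present; 3 new (m, o, r)
Total nodes = 5 + 7 + 2 + 6 + 6 + 7 + 3 + 5 + 0 + 6 + 5 + 2 + 4 + 4 + 3 = 65

65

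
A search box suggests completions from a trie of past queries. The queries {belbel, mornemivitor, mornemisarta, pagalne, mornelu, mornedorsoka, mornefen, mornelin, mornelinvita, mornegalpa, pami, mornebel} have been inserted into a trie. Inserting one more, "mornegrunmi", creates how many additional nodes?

"morneg" is already a path in the trie; the remaining "runmi" must be added.
So 11 − 6 = 5 new nodes.

5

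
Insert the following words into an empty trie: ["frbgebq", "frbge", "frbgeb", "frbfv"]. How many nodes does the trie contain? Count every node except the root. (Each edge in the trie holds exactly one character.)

Trace insertions, counting only characters that open a new branch:
  "frbgebq" → 7 new (f, r, b, g, e, b, q)
  "frbge" → prefix "frbge" already present; 0 new (none)
  "frbgeb" → prefix "frbgeb" already present; 0 new (none)
  "frbfv" → prefix "frb" already present; 2 new (f, v)
Total nodes = 7 + 0 + 0 + 2 = 9

9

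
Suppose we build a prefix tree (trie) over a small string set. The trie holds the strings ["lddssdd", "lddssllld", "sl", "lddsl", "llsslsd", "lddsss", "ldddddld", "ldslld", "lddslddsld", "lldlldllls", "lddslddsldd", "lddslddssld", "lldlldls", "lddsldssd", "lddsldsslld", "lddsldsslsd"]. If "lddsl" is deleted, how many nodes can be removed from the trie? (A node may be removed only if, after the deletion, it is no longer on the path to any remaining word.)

0

After clearing the end-marker at "lddsl", prune upward until reaching a node still needed by another word.
Every node on "lddsl" is still needed (e.g. by "lddslddsld"), so nothing is freed.
Nodes removed: 0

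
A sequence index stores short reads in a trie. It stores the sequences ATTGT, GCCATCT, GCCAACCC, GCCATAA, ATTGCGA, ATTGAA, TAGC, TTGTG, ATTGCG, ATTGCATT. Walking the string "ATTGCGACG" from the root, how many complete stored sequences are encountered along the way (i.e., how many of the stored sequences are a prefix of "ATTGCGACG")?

Walk "ATTGCGACG" from the root; an end-of-word marker is hit whenever a stored word is a prefix of "ATTGCGACG".
Prefixes of the query that are stored words: "ATTGCG", "ATTGCGA"
Count: 2

2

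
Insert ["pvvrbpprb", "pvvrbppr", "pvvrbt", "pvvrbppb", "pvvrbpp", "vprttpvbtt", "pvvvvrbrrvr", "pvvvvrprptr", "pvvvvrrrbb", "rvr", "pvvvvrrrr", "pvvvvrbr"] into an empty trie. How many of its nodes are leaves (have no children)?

Leaves are exactly the stored words that no other stored word extends.
Those words: "pvvrbppb", "pvvrbpprb", "pvvrbt", "pvvvvrbrrvr", "pvvvvrprptr", "pvvvvrrrbb", "pvvvvrrrr", "rvr", "vprttpvbtt"
Leaf count: 9

9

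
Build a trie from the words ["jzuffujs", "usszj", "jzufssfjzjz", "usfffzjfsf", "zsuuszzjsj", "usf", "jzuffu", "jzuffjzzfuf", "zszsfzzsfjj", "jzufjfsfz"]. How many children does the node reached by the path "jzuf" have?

The children of the "jzuf" node are the distinct next characters among strings starting with "jzuf".
Characters that immediately follow "jzuf" among the stored strings: {f, j, s}.
That node has 3 child edges.

3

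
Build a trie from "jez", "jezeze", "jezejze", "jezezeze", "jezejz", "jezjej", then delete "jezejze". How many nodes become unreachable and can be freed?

1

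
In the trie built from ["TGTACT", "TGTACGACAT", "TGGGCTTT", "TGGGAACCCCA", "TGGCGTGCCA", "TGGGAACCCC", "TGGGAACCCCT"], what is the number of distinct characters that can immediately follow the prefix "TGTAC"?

2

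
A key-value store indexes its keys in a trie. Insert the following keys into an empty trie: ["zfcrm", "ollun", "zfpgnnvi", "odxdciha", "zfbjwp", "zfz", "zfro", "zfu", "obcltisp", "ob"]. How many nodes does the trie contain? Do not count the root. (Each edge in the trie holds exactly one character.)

38

Insert word by word; a character creates a node only if that edge doesn't already exist:
  "zfcrm" → 5 new (z, f, c, r, m)
  "ollun" → 5 new (o, l, l, u, n)
  "zfpgnnvi" → prefix "zf" already present; 6 new (p, g, n, n, v, i)
  "odxdciha" → prefix "o" already present; 7 new (d, x, d, c, i, h, a)
  "zfbjwp" → prefix "zf" already present; 4 new (b, j, w, p)
  "zfz" → prefix "zf" already present; 1 new (z)
  "zfro" → prefix "zf" already present; 2 new (r, o)
  "zfu" → prefix "zf" already present; 1 new (u)
  "obcltisp" → prefix "o" already present; 7 new (b, c, l, t, i, s, p)
  "ob" → prefix "ob" already present; 0 new (none)
Total nodes = 5 + 5 + 6 + 7 + 4 + 1 + 2 + 1 + 7 + 0 = 38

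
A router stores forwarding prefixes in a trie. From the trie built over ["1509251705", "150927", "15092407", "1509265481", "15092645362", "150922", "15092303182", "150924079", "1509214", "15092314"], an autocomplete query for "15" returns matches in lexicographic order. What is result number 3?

15092303182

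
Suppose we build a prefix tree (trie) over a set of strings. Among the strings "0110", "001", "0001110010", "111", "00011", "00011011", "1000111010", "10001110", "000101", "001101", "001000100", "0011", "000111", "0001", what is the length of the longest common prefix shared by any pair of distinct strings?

8

The deepest shared node is where two words last agree before diverging.
"10001110" and "1000111010" agree on "10001110" (8 characters) before diverging; nothing deeper is shared.
Longest shared-prefix length: 8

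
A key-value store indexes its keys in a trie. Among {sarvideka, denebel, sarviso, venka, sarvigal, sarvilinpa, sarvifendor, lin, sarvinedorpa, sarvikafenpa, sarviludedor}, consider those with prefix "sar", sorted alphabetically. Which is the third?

Filter for "sar…" and sort: "sarvideka", "sarvifendor", "sarvigal", "sarvikafenpa", "sarvilinpa", "sarviludedor", "sarvinedorpa", "sarviso"
The 3rd is sarvigal.

sarvigal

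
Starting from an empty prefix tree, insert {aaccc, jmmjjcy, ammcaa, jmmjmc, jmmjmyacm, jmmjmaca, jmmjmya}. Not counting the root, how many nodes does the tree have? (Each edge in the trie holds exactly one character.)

26

Count nodes per top-level branch (shared prefixes stored once):
  'a'-branch (aaccc, ammcaa): 10 nodes
  'j'-branch (jmmjjcy, jmmjmaca, jmmjmc, jmmjmya, jmmjmyacm): 16 nodes
Sum: 26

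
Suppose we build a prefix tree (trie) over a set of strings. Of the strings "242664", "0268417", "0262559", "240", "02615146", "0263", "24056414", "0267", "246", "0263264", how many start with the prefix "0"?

6

Walk to "0"; the words in its subtree are exactly those with that prefix.
Matches: "02615146", "0262559", "0263", "0263264", "0267", "0268417"
Count: 6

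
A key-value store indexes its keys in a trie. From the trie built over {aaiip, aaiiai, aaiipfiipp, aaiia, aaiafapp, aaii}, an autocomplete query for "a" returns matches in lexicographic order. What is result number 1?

Filter for "a…" and sort: "aaiafapp", "aaii", "aaiia", "aaiiai", "aaiip", "aaiipfiipp"
The 1st is aaiafapp.

aaiafapp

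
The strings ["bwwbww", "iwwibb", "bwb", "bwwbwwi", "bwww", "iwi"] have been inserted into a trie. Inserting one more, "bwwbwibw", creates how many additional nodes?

3

Walking "bwwbwibw" from the root, the first 5 characters ("bwwbw") follow existing edges; "i" is the first miss.
Each of the 3 remaining characters creates one node.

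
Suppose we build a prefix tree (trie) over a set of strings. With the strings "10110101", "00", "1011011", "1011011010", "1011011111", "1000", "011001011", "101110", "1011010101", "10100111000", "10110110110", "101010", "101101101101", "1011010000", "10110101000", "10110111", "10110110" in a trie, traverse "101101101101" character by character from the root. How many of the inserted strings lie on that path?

Walk "101101101101" from the root; an end-of-word marker is hit whenever a stored word is a prefix of "101101101101".
Prefixes of the query that are stored words: "1011011", "10110110", "10110110110", "101101101101"
Count: 4

4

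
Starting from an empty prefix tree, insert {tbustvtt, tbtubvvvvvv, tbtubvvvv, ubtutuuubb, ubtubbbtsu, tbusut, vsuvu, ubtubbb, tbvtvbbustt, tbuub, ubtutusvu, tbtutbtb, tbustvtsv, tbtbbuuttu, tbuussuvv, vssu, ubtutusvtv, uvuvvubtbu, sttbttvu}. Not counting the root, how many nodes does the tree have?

93

For each word, the new-node count is its length minus the longest prefix already in the trie:
  "tbustvtt" → 8 new (t, b, u, s, t, v, t, t)
  "tbtubvvvvvv" → prefix "tb" already present; 9 new (t, u, b, v, v, v, v, v, v)
  "tbtubvvvv" → prefix "tbtubvvvv" already present; 0 new (none)
  "ubtutuuubb" → 10 new (u, b, t, u, t, u, u, u, b, b)
  "ubtubbbtsu" → prefix "ubtu" already present; 6 new (b, b, b, t, s, u)
  "tbusut" → prefix "tbus" already present; 2 new (u, t)
  "vsuvu" → 5 new (v, s, u, v, u)
  "ubtubbb" → prefix "ubtubbb" already present; 0 new (none)
  "tbvtvbbustt" → prefix "tb" already present; 9 new (v, t, v, b, b, u, s, t, t)
  "tbuub" → prefix "tbu" already present; 2 new (u, b)
  "ubtutusvu" → prefix "ubtutu" already present; 3 new (s, v, u)
  "tbtutbtb" → prefix "tbtu" already present; 4 new (t, b, t, b)
  "tbustvtsv" → prefix "tbustvt" already present; 2 new (s, v)
  "tbtbbuuttu" → prefix "tbt" already present; 7 new (b, b, u, u, t, t, u)
  "tbuussuvv" → prefix "tbuu" already present; 5 new (s, s, u, v, v)
  "vssu" → prefix "vs" already present; 2 new (s, u)
  "ubtutusvtv" → prefix "ubtutusv" already present; 2 new (t, v)
  "uvuvvubtbu" → prefix "u" already present; 9 new (v, u, v, v, u, b, t, b, u)
  "sttbttvu" → 8 new (s, t, t, b, t, t, v, u)
Total nodes = 8 + 9 + 0 + 10 + 6 + 2 + 5 + 0 + 9 + 2 + 3 + 4 + 2 + 7 + 5 + 2 + 2 + 9 + 8 = 93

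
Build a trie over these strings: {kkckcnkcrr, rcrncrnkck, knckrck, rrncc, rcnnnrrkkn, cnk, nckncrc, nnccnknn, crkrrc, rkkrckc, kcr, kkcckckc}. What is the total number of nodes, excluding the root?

For each word, the new-node count is its length minus the longest prefix already in the trie:
  "kkckcnkcrr" → 10 new (k, k, c, k, c, n, k, c, r, r)
  "rcrncrnkck" → 10 new (r, c, r, n, c, r, n, k, c, k)
  "knckrck" → prefix "k" already present; 6 new (n, c, k, r, c, k)
  "rrncc" → prefix "r" already present; 4 new (r, n, c, c)
  "rcnnnrrkkn" → prefix "rc" already present; 8 new (n, n, n, r, r, k, k, n)
  "cnk" → 3 new (c, n, k)
  "nckncrc" → 7 new (n, c, k, n, c, r, c)
  "nnccnknn" → prefix "n" already present; 7 new (n, c, c, n, k, n, n)
  "crkrrc" → prefix "c" already present; 5 new (r, k, r, r, c)
  "rkkrckc" → prefix "r" already present; 6 new (k, k, r, c, k, c)
  "kcr" → prefix "k" already present; 2 new (c, r)
  "kkcckckc" → prefix "kkc" already present; 5 new (c, k, c, k, c)
Total nodes = 10 + 10 + 6 + 4 + 8 + 3 + 7 + 7 + 5 + 6 + 2 + 5 = 73

73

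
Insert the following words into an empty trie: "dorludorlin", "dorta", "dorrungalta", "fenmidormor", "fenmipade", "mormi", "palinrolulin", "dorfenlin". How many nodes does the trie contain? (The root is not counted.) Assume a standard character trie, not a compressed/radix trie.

Trace insertions, counting only characters that open a new branch:
  "dorludorlin" → 11 new (d, o, r, l, u, d, o, r, l, i, n)
  "dorta" → prefix "dor" already present; 2 new (t, a)
  "dorrungalta" → prefix "dor" already present; 8 new (r, u, n, g, a, l, t, a)
  "fenmidormor" → 11 new (f, e, n, m, i, d, o, r, m, o, r)
  "fenmipade" → prefix "fenmi" already present; 4 new (p, a, d, e)
  "mormi" → 5 new (m, o, r, m, i)
  "palinrolulin" → 12 new (p, a, l, i, n, r, o, l, u, l, i, n)
  "dorfenlin" → prefix "dor" already present; 6 new (f, e, n, l, i, n)
Total nodes = 11 + 2 + 8 + 11 + 4 + 5 + 12 + 6 = 59

59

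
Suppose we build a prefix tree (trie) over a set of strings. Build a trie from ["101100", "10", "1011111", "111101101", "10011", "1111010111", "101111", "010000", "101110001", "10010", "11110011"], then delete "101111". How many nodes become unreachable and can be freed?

0

A node on "101111"'s path can go only if nothing else ends at it or branches off below it.
Every node on "101111" is still needed (e.g. by "1011111"), so nothing is freed.
Nodes removed: 0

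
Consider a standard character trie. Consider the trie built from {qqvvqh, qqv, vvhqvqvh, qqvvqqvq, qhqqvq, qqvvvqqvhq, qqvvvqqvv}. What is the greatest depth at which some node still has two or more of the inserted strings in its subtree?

Equivalently: take the maximum, over all pairs, of their longest common prefix length.
e.g. "qqvvvqqvhq" and "qqvvvqqvv" share the prefix "qqvvvqqv" of length 8; no pair shares a longer one.
Longest shared-prefix length: 8

8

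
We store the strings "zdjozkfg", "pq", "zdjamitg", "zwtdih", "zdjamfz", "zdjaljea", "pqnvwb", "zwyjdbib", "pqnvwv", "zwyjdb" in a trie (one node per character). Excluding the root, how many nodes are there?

37

Trie structure (* marks end of a word):
(root)
├─ p
│  └─ q *
│     └─ n
│        └─ v
│           └─ w
│              ├─ b *
│              └─ v *
└─ z
   ├─ d
   │  └─ j
   │     ├─ a
   │     │  ├─ l
   │     │  │  └─ j
   │     │  │     └─ e
   │     │  │        └─ a *
   │     │  └─ m
   │     │     ├─ f
   │     │     │  └─ z *
   │     │     └─ i
   │     │        └─ t
   │     │           └─ g *
   │     └─ o
   │        └─ z
   │           └─ k
   │              └─ f
   │                 └─ g *
   └─ w
      ├─ t
      │  └─ d
      │     └─ i
      │        └─ h *
      └─ y
         └─ j
            └─ d
               └─ b *
                  └─ i
                     └─ b *
Counting every labelled node above: 37.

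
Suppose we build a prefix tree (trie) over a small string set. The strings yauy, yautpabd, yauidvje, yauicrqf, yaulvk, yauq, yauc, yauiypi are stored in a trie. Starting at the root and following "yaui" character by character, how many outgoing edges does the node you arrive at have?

3

The children of the "yaui" node are the distinct next characters among strings starting with "yaui".
Distinct next characters after "yaui": c, d, y.
That node has 3 child edges.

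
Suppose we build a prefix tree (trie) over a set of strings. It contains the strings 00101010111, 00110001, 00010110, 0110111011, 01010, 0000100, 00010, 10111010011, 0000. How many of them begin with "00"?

Traverse to the node for "00", then collect every word in that subtree.
Matches: "0000", "0000100", "00010", "00010110", "00101010111", "00110001"
Count: 6

6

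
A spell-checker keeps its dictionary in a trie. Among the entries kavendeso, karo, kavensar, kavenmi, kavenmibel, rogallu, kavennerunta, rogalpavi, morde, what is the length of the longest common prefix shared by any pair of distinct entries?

Look for the deepest trie node that still has at least two words in its subtree.
e.g. "kavenmi" and "kavenmibel" share the prefix "kavenmi" of length 7; no pair shares a longer one.
Longest shared-prefix length: 7

7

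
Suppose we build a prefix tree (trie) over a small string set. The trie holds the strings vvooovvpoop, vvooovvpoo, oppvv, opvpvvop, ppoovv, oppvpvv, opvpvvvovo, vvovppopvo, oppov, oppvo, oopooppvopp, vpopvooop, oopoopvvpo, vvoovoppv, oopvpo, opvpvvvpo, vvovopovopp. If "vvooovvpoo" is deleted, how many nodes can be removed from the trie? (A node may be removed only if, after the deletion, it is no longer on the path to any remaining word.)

0

Walk "vvooovvpoo" from the leaf back toward the root, removing each node that no remaining word uses.
Every node on "vvooovvpoo" is still needed (e.g. by "vvooovvpoop"), so nothing is freed.
Nodes removed: 0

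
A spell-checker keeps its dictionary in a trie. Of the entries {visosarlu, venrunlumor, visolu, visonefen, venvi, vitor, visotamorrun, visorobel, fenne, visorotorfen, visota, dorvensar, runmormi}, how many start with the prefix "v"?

Traverse to the node for "v", then collect every word in that subtree.
Matches: "venrunlumor", "venvi", "visolu", "visonefen", "visorobel", "visorotorfen", "visosarlu", "visota", "visotamorrun", "vitor"
Count: 10

10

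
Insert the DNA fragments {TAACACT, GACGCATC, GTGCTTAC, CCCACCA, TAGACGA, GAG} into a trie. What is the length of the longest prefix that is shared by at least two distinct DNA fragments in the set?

Look for the deepest trie node that still has at least two words in its subtree.
e.g. "GACGCATC" and "GAG" share the prefix "GA" of length 2; no pair shares a longer one.
Longest shared-prefix length: 2

2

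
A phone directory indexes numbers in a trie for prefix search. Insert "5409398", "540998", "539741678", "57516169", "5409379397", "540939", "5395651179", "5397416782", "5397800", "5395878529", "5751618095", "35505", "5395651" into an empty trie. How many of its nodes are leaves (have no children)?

10

Leaves are exactly the stored words that no other stored word extends.
Those words: "35505", "5395651179", "5395878529", "5397416782", "5397800", "5409379397", "5409398", "540998", "57516169", "5751618095"
Leaf count: 10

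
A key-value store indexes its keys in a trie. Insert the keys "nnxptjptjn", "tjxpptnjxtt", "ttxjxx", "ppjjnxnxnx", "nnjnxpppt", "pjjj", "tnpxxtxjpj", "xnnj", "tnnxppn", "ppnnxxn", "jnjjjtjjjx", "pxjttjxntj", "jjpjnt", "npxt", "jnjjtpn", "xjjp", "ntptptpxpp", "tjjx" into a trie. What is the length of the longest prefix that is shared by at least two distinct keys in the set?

4

Equivalently: take the maximum, over all pairs, of their longest common prefix length.
e.g. "jnjjjtjjjx" and "jnjjtpn" share the prefix "jnjj" of length 4; no pair shares a longer one.
Longest shared-prefix length: 4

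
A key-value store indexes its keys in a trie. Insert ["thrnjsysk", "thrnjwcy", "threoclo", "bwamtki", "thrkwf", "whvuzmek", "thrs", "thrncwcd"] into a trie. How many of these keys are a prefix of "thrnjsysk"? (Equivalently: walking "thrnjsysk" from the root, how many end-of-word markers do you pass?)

1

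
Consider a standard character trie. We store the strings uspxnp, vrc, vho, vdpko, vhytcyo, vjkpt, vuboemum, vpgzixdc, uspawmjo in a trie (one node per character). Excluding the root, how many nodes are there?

43

Insert word by word; a character creates a node only if that edge doesn't already exist:
  "uspxnp" → 6 new (u, s, p, x, n, p)
  "vrc" → 3 new (v, r, c)
  "vho" → prefix "v" already present; 2 new (h, o)
  "vdpko" → prefix "v" already present; 4 new (d, p, k, o)
  "vhytcyo" → prefix "vh" already present; 5 new (y, t, c, y, o)
  "vjkpt" → prefix "v" already present; 4 new (j, k, p, t)
  "vuboemum" → prefix "v" already present; 7 new (u, b, o, e, m, u, m)
  "vpgzixdc" → prefix "v" already present; 7 new (p, g, z, i, x, d, c)
  "uspawmjo" → prefix "usp" already present; 5 new (a, w, m, j, o)
Total nodes = 6 + 3 + 2 + 4 + 5 + 4 + 7 + 7 + 5 = 43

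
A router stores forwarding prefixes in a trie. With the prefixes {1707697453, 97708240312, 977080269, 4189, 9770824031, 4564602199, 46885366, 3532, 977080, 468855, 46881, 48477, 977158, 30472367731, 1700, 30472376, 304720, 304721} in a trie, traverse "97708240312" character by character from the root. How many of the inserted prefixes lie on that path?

Check each prefix of "97708240312" against the stored set — each match is an end-marker on the path.
Prefixes of the query that are stored words: "9770824031", "97708240312"
Count: 2

2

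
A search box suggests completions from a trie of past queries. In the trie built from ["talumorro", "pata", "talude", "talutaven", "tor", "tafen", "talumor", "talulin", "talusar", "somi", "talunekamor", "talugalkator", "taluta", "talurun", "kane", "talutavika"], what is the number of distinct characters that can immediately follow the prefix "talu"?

8

Follow the path "talu" to its node, then look at its outgoing edges.
Characters that immediately follow "talu" among the stored strings: {d, g, l, m, n, r, s, t}.
That node has 8 child edges.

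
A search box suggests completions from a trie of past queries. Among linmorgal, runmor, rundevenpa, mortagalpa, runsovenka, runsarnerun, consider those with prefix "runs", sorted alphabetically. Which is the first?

Words with prefix "runs", in lexicographic order: "runsarnerun", "runsovenka"
Position 1: runsarnerun

runsarnerun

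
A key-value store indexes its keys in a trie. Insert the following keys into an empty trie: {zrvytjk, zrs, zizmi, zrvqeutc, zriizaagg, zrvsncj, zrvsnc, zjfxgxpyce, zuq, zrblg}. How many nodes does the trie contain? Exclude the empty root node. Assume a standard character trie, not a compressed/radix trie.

Trace insertions, counting only characters that open a new branch:
  "zrvytjk" → 7 new (z, r, v, y, t, j, k)
  "zrs" → prefix "zr" already present; 1 new (s)
  "zizmi" → prefix "z" already present; 4 new (i, z, m, i)
  "zrvqeutc" → prefix "zrv" already present; 5 new (q, e, u, t, c)
  "zriizaagg" → prefix "zr" already present; 7 new (i, i, z, a, a, g, g)
  "zrvsncj" → prefix "zrv" already present; 4 new (s, n, c, j)
  "zrvsnc" → prefix "zrvsnc" already present; 0 new (none)
  "zjfxgxpyce" → prefix "z" already present; 9 new (j, f, x, g, x, p, y, c, e)
  "zuq" → prefix "z" already present; 2 new (u, q)
  "zrblg" → prefix "zr" already present; 3 new (b, l, g)
Total nodes = 7 + 1 + 4 + 5 + 7 + 4 + 0 + 9 + 2 + 3 = 42

42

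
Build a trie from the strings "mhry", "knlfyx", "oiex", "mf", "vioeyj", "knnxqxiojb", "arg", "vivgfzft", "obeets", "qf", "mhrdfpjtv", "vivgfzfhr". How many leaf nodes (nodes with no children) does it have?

Leaves are exactly the stored words that no other stored word extends.
Those words: "arg", "knlfyx", "knnxqxiojb", "mf", "mhrdfpjtv", "mhry", "obeets", "oiex", "qf", "vioeyj", "vivgfzfhr", "vivgfzft"
Leaf count: 12

12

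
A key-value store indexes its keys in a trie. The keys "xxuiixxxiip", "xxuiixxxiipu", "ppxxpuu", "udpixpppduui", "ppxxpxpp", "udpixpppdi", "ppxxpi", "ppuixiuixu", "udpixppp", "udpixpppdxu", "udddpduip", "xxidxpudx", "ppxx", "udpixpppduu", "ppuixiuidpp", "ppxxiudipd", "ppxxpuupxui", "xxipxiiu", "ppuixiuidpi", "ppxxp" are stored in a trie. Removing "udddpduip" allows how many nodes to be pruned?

A node on "udddpduip"'s path can go only if nothing else ends at it or branches off below it.
The suffix "ddpduip" (7 nodes) is used only by "udddpduip"; the node for "ud" still has the child "p", so pruning stops there.
Nodes removed: 7

7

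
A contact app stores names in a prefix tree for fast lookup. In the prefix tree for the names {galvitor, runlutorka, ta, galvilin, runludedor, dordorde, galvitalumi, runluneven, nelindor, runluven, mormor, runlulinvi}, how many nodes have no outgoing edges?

12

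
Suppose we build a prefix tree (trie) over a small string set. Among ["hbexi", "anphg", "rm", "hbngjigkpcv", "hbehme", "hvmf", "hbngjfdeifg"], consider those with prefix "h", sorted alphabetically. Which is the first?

hbehme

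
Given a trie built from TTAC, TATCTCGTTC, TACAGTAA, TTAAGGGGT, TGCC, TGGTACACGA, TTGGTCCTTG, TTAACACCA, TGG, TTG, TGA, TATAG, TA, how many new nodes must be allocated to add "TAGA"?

"TA" is already a path in the trie; the remaining "GA" must be added.
So 4 − 2 = 2 new nodes.

2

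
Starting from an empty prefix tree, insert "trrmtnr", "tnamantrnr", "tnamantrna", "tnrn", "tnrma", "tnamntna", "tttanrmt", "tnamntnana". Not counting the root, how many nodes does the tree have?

Trace insertions, counting only characters that open a new branch:
  "trrmtnr" → 7 new (t, r, r, m, t, n, r)
  "tnamantrnr" → prefix "t" already present; 9 new (n, a, m, a, n, t, r, n, r)
  "tnamantrna" → prefix "tnamantrn" already present; 1 new (a)
  "tnrn" → prefix "tn" already present; 2 new (r, n)
  "tnrma" → prefix "tnr" already present; 2 new (m, a)
  "tnamntna" → prefix "tnam" already present; 4 new (n, t, n, a)
  "tttanrmt" → prefix "t" already present; 7 new (t, t, a, n, r, m, t)
  "tnamntnana" → prefix "tnamntna" already present; 2 new (n, a)
Total nodes = 7 + 9 + 1 + 2 + 2 + 4 + 7 + 2 = 34

34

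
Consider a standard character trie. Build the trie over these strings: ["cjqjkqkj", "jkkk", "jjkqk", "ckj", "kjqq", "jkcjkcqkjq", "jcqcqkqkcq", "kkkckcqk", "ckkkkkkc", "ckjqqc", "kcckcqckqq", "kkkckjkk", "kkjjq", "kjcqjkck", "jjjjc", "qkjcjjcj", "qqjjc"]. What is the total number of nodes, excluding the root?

91

Count nodes per top-level branch (shared prefixes stored once):
  'c'-branch (cjqjkqkj, ckj, ckjqqc, ckkkkkkc): 19 nodes
  'j'-branch (jcqcqkqkcq, jjjjc, jjkqk, jkcjkcqkjq, jkkk): 28 nodes
  'k'-branch (kcckcqckqq, kjcqjkck, kjqq, kkjjq, kkkckcqk, kkkckjkk): 32 nodes
  'q'-branch (qkjcjjcj, qqjjc): 12 nodes
Sum: 91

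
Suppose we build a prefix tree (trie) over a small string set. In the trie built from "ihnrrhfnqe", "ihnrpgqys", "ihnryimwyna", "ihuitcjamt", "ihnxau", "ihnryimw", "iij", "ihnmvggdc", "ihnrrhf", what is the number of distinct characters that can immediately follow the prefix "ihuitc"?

The children of the "ihuitc" node are the distinct next characters among strings starting with "ihuitc".
Characters that immediately follow "ihuitc" among the stored strings: {j}.
That node has 1 child edge.

1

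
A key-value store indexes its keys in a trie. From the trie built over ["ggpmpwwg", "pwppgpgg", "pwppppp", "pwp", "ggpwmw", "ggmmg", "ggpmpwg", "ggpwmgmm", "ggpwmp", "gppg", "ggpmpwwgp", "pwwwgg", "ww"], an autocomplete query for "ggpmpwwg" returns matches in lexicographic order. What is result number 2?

Filter for "ggpmpwwg…" and sort: "ggpmpwwg", "ggpmpwwgp"
Position 2: ggpmpwwgp

ggpmpwwgp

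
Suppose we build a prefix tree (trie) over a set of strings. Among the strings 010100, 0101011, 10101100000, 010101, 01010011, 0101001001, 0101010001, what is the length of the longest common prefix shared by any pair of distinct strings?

7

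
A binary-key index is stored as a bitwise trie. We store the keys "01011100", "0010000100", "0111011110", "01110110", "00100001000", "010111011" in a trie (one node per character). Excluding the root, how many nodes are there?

29

Trie structure (* marks end of a word):
(root)
└─ 0
   ├─ 0
   │  └─ 1
   │     └─ 0
   │        └─ 0
   │           └─ 0
   │              └─ 0
   │                 └─ 1
   │                    └─ 0
   │                       └─ 0 *
   │                          └─ 0 *
   └─ 1
      ├─ 0
      │  └─ 1
      │     └─ 1
      │        └─ 1
      │           └─ 0
      │              ├─ 0 *
      │              └─ 1
      │                 └─ 1 *
      └─ 1
         └─ 1
            └─ 0
               └─ 1
                  └─ 1
                     ├─ 0 *
                     └─ 1
                        └─ 1
                           └─ 0 *
Counting every labelled node above: 29.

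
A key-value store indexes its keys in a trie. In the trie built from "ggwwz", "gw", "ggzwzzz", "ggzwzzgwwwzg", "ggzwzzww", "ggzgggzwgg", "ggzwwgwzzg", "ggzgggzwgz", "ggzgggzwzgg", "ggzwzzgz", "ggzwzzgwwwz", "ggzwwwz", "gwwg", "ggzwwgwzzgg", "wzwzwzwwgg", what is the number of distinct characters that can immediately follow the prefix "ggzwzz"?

Walk "ggzwzz" from the root, arriving at one node.
Distinct next characters after "ggzwzz": g, w, z.
That node has 3 child edges.

3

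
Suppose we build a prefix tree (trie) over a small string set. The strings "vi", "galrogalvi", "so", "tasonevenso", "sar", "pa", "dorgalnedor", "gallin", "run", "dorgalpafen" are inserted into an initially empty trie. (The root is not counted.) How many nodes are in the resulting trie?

51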